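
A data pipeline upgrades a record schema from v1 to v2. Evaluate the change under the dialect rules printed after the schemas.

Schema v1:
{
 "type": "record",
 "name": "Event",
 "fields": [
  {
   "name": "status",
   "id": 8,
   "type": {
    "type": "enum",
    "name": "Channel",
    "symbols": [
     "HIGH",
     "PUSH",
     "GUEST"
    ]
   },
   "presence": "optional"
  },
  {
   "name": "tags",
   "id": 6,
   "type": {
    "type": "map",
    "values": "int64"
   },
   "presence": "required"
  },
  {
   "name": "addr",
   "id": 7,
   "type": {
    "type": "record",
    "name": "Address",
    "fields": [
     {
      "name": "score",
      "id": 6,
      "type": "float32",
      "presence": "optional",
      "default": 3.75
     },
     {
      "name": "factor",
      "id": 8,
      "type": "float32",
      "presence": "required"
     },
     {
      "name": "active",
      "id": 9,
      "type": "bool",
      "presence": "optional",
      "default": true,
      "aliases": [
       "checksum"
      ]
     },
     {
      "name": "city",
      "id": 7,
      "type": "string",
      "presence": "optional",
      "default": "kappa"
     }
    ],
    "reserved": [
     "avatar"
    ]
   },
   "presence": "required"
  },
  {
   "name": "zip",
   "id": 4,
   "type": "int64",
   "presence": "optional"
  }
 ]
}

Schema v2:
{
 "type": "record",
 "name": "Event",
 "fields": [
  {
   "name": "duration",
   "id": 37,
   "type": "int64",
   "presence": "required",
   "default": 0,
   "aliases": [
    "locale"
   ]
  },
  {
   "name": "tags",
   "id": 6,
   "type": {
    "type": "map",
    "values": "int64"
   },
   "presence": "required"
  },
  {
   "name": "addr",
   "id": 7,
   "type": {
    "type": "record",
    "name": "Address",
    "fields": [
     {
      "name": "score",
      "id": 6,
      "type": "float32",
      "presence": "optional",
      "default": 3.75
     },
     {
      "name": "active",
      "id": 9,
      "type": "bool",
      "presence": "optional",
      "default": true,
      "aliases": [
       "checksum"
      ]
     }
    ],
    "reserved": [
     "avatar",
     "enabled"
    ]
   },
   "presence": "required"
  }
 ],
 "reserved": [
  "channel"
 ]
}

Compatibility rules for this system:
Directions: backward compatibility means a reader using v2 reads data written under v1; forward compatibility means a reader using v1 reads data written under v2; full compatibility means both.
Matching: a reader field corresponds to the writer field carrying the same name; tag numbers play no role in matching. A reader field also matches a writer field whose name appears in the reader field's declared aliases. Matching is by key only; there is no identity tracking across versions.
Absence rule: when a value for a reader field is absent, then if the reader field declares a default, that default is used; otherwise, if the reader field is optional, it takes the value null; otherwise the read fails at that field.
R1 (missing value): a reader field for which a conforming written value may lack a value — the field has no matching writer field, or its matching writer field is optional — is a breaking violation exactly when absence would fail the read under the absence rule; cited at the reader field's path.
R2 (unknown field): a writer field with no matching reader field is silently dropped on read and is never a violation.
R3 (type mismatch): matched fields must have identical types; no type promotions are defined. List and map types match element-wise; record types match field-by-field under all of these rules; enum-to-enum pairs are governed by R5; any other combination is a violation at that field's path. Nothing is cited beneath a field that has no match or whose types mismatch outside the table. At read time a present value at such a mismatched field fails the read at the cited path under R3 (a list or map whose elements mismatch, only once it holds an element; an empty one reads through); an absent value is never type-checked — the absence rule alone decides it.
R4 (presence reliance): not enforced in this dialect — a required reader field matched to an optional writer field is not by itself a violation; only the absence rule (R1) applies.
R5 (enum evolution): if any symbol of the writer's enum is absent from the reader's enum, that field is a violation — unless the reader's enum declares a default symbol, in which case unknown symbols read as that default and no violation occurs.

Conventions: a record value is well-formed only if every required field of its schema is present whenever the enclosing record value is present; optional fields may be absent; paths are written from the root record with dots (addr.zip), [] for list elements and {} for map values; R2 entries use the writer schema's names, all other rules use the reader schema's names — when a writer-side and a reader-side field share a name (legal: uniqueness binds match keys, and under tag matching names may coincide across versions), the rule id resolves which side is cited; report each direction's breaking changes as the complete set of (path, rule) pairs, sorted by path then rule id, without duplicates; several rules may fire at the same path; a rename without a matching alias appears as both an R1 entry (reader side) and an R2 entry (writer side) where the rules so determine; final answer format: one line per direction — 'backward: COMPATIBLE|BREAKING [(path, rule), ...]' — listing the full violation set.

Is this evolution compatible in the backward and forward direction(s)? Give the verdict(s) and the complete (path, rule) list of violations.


backward: COMPATIBLE []; forward: BREAKING [(addr.factor, R1)]

the writer's type comes first in each Event pair
backward for Event (reader v2, writer v1):
  no writer field matches reader duration
  tags: paired with writer tags (map<string, int64> -> map<string, int64>; writer required)
  addr: paired with writer addr (Address -> Address; writer required)
  status (writer side), unknown to reader
  zip (writer side), unknown to reader
  addr.score: paired with writer addr.score (float32 -> float32; writer optional)
  addr.active: paired with writer addr.active (bool -> bool; writer optional)
  addr.factor (writer side), unknown to reader
  addr.city (writer side), unknown to reader
  nothing fires on Event: backward is COMPATIBLE
forward for Event (reader v1, writer v2):
  no writer field matches reader status
  tags: paired with writer tags (map<string, int64> -> map<string, int64>; writer required)
  addr: paired with writer addr (Address -> Address; writer required)
  no writer field matches reader zip
  duration (writer side), unknown to reader
  addr.score: paired with writer addr.score (float32 -> float32; writer optional)
  no writer field matches reader addr.factor
  addr.active: paired with writer addr.active (bool -> bool; writer optional)
  no writer field matches reader addr.city
  violation R1 at addr.factor
  => forward: BREAKING (1)


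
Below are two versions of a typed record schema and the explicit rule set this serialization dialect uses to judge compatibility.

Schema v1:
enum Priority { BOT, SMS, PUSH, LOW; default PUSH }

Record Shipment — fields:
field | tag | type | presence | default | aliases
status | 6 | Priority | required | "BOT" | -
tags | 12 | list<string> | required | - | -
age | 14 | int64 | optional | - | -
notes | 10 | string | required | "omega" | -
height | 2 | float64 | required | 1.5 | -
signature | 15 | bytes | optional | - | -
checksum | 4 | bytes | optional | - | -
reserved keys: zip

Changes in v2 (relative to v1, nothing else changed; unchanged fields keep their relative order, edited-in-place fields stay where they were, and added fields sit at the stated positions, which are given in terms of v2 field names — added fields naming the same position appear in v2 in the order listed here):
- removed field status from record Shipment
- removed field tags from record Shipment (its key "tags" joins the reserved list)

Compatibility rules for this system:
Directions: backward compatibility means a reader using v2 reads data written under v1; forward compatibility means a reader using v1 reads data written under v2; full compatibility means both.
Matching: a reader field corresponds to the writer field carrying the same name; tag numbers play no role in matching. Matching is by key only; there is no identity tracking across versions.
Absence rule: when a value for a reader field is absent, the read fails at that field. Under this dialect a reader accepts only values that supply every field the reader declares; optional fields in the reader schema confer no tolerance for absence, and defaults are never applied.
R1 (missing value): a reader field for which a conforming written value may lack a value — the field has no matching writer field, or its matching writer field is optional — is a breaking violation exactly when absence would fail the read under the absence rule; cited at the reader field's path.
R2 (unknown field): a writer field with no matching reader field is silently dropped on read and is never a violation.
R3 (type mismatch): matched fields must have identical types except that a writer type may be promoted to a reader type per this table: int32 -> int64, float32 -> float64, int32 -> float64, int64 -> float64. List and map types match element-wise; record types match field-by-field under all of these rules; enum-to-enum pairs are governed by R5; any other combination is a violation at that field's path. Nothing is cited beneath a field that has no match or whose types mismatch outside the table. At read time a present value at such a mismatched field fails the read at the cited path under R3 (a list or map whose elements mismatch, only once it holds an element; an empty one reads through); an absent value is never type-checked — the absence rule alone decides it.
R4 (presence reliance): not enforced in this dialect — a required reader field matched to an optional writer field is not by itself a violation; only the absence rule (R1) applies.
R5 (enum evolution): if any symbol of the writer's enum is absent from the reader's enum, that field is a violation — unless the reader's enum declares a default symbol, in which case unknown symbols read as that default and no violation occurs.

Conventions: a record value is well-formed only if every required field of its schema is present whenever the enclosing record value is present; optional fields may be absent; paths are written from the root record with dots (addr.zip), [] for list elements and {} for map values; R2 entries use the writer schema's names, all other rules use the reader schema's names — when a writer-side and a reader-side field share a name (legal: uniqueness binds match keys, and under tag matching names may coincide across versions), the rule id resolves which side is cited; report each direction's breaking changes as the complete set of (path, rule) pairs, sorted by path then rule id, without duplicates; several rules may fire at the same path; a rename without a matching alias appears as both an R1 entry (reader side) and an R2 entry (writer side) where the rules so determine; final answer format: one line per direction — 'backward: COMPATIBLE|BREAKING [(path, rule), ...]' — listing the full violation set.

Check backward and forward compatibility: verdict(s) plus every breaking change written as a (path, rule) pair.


backward: BREAKING [(age, R1), (checksum, R1), (signature, R1)]; forward: BREAKING [(age, R1), (checksum, R1), (signature, R1), (status, R1), (tags, R1)]

in Shipment below, arrows point writer -> reader
checking backward for Shipment: reader v2 against writer v1:
  age <- age (int64 -> int64, writer optional)
  notes <- notes (string -> string, writer required)
  height <- height (float64 -> float64, writer required)
  signature <- signature (bytes -> bytes, writer optional)
  checksum <- checksum (bytes -> bytes, writer optional)
  status (writer side), unknown to reader
  tags (writer side), unknown to reader
  violation R1 at age
  violation R1 at checksum
  violation R1 at signature
  => 3 violation(s): backward is BREAKING for Shipment
checking forward for Shipment: reader v1 against writer v2:
  status has no writer counterpart
  tags has no writer counterpart
  age <- age (int64 -> int64, writer optional)
  notes <- notes (string -> string, writer required)
  height <- height (float64 -> float64, writer required)
  signature <- signature (bytes -> bytes, writer optional)
  checksum <- checksum (bytes -> bytes, writer optional)
  violation R1 at age
  violation R1 at checksum
  violation R1 at signature
  violation R1 at status
  violation R1 at tags
  => 5 violation(s): forward is BREAKING for Shipment


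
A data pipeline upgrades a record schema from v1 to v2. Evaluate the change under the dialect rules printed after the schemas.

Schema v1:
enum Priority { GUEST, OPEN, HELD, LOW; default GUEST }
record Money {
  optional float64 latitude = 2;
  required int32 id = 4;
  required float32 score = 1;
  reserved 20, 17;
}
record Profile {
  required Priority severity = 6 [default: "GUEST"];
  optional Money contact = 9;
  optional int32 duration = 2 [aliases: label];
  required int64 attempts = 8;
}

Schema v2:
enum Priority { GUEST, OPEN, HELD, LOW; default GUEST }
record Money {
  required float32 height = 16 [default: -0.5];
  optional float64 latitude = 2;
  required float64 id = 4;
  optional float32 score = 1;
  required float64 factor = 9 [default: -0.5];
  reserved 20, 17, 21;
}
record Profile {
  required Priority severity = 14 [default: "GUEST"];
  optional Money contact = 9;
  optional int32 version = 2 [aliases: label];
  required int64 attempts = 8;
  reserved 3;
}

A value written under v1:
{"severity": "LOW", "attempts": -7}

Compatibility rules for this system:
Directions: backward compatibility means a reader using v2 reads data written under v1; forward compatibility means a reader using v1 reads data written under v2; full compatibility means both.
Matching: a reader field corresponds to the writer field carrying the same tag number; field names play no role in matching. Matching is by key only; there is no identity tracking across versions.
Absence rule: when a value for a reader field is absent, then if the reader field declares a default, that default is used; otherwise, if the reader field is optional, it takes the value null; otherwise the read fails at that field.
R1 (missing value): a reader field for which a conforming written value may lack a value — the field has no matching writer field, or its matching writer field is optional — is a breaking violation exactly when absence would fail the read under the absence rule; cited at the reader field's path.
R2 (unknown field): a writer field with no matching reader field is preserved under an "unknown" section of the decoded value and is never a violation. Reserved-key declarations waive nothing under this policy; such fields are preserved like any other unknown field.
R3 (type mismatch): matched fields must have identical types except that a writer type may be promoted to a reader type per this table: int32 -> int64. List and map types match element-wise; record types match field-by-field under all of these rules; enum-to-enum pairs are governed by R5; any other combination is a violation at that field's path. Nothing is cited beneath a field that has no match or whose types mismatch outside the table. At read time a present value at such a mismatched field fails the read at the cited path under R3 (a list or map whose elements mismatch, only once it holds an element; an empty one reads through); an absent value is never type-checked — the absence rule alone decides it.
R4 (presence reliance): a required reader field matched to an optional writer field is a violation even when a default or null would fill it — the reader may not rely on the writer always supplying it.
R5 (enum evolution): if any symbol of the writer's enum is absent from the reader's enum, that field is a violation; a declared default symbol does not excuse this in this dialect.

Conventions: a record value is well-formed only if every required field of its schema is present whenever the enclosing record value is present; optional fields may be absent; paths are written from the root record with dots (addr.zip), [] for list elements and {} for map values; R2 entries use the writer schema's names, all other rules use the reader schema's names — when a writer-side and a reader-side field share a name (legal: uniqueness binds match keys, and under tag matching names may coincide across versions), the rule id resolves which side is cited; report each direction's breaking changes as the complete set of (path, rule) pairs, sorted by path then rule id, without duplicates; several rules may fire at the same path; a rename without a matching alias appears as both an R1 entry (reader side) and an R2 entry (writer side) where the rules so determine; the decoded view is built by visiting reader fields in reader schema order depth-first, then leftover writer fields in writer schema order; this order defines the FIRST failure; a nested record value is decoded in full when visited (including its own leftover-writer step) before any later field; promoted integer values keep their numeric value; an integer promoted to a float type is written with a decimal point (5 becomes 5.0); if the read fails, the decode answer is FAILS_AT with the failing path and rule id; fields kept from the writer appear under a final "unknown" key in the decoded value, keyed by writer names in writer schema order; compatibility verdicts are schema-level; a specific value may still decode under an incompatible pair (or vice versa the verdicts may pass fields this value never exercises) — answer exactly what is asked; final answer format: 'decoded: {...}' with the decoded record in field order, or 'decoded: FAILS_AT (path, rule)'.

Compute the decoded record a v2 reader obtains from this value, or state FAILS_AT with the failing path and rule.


arrows below run writer -> reader for Profile
decode walk for Profile under reader schema v2:
  severity := "GUEST" (absent -> default)
  contact := null (absent, optional -> null)
  version := null (absent, optional -> null)
  attempts := -7
  writer severity: kept under "unknown"
  => decoded: {"severity": "GUEST", "contact": null, "version": null, "attempts": -7, "unknown": {"severity": "LOW"}}
diffs on Profile not affecting the asked answer:
  added field factor to record Money: required float64, tag 9, default -0.5 (in v2 it sits last) -> fires no rule on Profile under this dialect and leaves the result unchanged
  added field height to record Money: required float32, tag 16, default -0.5 (in v2 it sits immediately before latitude) -> fires no rule on Profile under this dialect and leaves the result unchanged
  field id in record Money: type int32 changed to float64 -> shifts the Profile verdicts, not this decode
  field score in record Money: required changed to optional -> shifts the Profile verdicts, not this decode

decoded: {"severity": "GUEST", "contact": null, "version": null, "attempts": -7, "unknown": {"severity": "LOW"}}


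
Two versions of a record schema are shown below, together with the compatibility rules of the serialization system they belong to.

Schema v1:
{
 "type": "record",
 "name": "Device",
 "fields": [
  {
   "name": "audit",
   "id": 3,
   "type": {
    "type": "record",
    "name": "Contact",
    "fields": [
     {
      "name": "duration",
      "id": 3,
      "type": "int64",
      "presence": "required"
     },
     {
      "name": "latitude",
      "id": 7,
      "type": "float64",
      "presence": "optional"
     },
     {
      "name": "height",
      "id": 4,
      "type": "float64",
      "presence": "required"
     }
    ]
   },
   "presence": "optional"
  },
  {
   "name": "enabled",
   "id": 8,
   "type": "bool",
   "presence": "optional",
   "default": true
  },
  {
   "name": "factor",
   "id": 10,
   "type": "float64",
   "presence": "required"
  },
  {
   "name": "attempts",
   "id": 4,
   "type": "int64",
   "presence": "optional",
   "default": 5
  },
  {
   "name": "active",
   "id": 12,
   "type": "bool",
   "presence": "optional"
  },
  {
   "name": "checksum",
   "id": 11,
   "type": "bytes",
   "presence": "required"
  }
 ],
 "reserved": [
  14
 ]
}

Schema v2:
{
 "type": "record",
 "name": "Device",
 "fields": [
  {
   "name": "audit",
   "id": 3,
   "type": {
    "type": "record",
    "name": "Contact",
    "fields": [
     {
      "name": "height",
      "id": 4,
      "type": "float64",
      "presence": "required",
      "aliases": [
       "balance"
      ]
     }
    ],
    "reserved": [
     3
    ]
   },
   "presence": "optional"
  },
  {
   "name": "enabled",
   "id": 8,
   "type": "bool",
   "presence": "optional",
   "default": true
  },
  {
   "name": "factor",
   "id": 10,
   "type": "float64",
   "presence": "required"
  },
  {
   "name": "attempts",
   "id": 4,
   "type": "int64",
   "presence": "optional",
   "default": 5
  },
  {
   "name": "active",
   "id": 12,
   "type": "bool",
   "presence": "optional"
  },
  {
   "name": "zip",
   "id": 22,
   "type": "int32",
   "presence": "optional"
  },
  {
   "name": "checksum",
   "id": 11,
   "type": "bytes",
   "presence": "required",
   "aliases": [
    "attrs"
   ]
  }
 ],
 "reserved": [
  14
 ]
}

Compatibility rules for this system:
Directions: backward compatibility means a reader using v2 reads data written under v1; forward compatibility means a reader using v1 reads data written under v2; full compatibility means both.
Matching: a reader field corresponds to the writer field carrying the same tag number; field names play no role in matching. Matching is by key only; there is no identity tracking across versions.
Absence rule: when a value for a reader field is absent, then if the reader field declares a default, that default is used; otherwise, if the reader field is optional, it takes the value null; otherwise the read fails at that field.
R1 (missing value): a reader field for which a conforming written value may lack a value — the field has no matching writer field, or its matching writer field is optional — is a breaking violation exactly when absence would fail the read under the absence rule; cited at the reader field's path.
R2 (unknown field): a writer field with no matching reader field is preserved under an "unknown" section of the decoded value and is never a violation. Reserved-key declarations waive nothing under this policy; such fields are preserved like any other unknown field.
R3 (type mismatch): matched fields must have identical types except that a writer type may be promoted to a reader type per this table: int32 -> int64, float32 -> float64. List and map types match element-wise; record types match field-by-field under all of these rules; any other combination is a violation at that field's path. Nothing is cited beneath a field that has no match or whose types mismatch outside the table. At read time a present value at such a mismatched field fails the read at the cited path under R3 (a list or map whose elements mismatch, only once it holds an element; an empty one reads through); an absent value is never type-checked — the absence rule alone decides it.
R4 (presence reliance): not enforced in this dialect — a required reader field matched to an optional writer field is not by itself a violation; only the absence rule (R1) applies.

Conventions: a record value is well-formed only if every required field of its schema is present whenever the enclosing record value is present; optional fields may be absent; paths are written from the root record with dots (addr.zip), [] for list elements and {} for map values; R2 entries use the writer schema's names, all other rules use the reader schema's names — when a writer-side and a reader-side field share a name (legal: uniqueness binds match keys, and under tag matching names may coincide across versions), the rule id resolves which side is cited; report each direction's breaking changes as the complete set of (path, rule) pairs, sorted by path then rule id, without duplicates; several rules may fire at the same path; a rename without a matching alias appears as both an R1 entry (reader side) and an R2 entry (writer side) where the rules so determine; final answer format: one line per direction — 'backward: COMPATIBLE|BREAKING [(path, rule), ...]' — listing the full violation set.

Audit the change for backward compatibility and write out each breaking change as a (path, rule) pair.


backward: COMPATIBLE []

each type pair in Device: writer, then reader
checking backward for Device: reader v2 against writer v1:
  audit <- audit (Contact -> Contact, writer optional)
  enabled <- enabled (bool -> bool, writer optional)
  factor <- factor (float64 -> float64, writer required)
  attempts <- attempts (int64 -> int64, writer optional)
  active <- active (bool -> bool, writer optional)
  no writer field matches reader zip
  checksum <- checksum (bytes -> bytes, writer required)
  audit.height <- audit.height (float64 -> float64, writer required)
  audit.duration (writer side), unknown to reader
  audit.latitude (writer side), unknown to reader
  nothing fires on Device: backward is COMPATIBLE
checking off the Device differences that do not matter here:
  removed field duration from record Contact (its key 3 joins the reserved list) -> fires only in the forward direction of Device, which is not asked here
  added field zip to record Device: optional int32, tag 22 (in v2 it sits immediately before checksum) -> no rule fires on it in Device's dialect; the asked verdict holds
  removed field latitude from record Contact -> no rule fires on it in Device's dialect; the asked verdict holds


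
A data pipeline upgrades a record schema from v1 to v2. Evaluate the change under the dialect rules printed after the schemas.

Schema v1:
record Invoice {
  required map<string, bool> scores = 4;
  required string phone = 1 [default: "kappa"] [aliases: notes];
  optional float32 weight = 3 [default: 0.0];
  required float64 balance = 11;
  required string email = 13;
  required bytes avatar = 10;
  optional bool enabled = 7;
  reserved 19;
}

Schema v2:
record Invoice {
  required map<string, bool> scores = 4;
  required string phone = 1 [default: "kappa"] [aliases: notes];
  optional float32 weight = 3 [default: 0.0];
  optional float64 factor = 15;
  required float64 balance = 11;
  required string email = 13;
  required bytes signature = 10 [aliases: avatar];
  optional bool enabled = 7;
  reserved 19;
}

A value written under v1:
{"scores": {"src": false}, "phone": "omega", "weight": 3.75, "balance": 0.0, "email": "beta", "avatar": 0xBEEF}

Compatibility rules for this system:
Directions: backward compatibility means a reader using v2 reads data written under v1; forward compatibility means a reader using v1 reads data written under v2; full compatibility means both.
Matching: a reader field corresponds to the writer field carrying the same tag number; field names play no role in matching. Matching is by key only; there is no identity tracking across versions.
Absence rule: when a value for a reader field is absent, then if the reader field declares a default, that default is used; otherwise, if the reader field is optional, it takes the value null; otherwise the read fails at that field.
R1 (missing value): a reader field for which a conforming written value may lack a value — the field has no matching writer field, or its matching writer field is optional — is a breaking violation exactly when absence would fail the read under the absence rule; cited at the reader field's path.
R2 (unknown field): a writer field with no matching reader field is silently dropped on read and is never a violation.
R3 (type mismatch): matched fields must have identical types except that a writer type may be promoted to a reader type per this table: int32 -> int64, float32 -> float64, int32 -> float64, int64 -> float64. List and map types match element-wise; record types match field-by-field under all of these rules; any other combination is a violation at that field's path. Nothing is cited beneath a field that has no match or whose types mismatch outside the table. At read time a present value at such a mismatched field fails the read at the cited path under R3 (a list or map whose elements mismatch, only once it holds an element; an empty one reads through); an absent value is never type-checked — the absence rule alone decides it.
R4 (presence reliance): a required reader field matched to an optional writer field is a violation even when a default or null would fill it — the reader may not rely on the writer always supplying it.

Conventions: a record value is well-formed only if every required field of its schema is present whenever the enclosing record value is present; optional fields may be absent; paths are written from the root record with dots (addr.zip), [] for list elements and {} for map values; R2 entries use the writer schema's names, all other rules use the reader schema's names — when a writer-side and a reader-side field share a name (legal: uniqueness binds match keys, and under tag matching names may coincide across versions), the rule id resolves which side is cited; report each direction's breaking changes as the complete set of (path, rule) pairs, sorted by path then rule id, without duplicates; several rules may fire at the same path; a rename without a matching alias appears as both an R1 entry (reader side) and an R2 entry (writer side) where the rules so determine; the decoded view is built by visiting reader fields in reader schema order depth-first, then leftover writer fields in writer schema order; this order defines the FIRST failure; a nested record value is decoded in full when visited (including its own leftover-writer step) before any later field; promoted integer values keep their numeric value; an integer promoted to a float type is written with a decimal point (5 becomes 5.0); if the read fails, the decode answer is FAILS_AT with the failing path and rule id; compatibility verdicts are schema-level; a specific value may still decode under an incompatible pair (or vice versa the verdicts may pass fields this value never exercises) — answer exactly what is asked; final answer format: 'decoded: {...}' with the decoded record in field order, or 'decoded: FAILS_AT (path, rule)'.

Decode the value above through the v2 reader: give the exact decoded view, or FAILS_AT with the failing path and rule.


the writer's type comes first in each Invoice pair
decode (reader v2):
  scores := {"src": false}
  phone := "omega"
  weight := 3.75
  factor := null (missing; optional => null)
  balance := 0.0
  email := "beta"
  signature := 0xBEEF (from writer avatar)
  enabled := null (missing; optional => null)
  => decoded: {"scores": {"src": false}, "phone": "omega", "weight": 3.75, "factor": null, "balance": 0.0, "email": "beta", "signature": 0xBEEF, "enabled": null}

decoded: {"scores": {"src": false}, "phone": "omega", "weight": 3.75, "factor": null, "balance": 0.0, "email": "beta", "signature": 0xBEEF, "enabled": null}


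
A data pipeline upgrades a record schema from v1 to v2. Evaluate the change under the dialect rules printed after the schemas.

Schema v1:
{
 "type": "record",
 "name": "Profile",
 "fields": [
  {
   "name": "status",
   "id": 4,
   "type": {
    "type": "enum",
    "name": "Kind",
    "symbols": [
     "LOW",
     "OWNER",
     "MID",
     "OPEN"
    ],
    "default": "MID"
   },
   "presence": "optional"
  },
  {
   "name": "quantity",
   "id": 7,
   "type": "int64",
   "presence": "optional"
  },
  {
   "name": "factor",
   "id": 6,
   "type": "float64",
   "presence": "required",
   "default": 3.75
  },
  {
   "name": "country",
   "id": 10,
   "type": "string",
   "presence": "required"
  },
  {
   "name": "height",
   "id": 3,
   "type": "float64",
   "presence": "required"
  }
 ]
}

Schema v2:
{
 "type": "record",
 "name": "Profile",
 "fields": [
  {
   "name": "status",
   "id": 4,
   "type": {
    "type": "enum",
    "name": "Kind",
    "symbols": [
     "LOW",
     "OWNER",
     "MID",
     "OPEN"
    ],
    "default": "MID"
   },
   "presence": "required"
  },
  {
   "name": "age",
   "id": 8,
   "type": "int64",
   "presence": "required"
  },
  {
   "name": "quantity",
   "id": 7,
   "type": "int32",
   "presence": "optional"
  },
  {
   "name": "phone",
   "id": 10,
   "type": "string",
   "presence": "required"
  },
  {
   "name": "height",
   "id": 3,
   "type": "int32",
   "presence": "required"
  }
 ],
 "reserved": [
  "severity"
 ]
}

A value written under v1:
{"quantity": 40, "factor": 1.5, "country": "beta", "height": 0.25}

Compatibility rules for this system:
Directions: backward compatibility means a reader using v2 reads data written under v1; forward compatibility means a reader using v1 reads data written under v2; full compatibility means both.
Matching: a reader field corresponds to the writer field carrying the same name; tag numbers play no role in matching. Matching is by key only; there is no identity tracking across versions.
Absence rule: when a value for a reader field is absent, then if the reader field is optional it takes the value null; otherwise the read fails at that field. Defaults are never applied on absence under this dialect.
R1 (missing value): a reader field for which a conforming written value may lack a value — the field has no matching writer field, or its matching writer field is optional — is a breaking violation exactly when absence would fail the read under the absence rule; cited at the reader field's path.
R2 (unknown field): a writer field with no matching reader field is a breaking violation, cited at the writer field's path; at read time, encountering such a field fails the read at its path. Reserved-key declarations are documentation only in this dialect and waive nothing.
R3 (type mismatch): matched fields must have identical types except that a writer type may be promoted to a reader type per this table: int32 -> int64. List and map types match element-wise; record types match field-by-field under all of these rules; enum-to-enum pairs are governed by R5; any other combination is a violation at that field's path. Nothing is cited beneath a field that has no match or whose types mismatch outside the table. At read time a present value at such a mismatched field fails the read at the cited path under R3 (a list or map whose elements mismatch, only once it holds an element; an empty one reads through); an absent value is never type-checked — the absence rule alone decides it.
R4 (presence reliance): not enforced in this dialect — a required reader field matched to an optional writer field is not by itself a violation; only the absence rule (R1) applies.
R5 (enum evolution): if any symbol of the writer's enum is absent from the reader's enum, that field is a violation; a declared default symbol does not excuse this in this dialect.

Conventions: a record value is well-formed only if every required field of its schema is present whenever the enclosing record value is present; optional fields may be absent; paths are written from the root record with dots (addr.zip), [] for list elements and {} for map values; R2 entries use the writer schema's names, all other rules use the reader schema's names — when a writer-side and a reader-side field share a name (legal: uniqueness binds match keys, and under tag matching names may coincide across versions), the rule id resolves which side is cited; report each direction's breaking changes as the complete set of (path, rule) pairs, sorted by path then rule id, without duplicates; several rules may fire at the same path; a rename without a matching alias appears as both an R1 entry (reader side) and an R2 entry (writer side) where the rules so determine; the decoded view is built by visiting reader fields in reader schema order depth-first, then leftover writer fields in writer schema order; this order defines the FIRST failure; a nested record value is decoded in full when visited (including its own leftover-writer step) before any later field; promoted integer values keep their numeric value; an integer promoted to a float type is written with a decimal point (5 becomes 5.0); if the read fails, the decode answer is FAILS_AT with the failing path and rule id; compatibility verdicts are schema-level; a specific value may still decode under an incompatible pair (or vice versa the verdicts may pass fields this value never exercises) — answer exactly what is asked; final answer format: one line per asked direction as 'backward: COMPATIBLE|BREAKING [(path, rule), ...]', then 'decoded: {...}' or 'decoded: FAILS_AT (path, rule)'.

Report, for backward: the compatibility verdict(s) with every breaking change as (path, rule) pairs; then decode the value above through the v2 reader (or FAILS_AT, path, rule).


arrows below run writer -> reader for Profile
backward pass over Profile, reader schema v2, writer schema v1:
  status: paired with writer status (Kind -> Kind; writer optional)
  no writer field matches reader age
  quantity: paired with writer quantity (int64 -> int32; writer optional)
  no writer field matches reader phone
  height: paired with writer height (float64 -> int32; writer required)
  writer factor: unknown to reader
  writer country: unknown to reader
  R1 fires at age
  R2 fires at country
  R2 fires at factor
  R3 fires at height
  R1 fires at phone
  R3 fires at quantity
  R1 fires at status
  => backward: BREAKING (7)
migrating the Profile value to v2:
  read fails at status under R1 (no fill)
  => FAILS_AT (status, R1)

backward: BREAKING [(age, R1), (country, R2), (factor, R2), (height, R3), (phone, R1), (quantity, R3), (status, R1)]; decoded: FAILS_AT (status, R1)


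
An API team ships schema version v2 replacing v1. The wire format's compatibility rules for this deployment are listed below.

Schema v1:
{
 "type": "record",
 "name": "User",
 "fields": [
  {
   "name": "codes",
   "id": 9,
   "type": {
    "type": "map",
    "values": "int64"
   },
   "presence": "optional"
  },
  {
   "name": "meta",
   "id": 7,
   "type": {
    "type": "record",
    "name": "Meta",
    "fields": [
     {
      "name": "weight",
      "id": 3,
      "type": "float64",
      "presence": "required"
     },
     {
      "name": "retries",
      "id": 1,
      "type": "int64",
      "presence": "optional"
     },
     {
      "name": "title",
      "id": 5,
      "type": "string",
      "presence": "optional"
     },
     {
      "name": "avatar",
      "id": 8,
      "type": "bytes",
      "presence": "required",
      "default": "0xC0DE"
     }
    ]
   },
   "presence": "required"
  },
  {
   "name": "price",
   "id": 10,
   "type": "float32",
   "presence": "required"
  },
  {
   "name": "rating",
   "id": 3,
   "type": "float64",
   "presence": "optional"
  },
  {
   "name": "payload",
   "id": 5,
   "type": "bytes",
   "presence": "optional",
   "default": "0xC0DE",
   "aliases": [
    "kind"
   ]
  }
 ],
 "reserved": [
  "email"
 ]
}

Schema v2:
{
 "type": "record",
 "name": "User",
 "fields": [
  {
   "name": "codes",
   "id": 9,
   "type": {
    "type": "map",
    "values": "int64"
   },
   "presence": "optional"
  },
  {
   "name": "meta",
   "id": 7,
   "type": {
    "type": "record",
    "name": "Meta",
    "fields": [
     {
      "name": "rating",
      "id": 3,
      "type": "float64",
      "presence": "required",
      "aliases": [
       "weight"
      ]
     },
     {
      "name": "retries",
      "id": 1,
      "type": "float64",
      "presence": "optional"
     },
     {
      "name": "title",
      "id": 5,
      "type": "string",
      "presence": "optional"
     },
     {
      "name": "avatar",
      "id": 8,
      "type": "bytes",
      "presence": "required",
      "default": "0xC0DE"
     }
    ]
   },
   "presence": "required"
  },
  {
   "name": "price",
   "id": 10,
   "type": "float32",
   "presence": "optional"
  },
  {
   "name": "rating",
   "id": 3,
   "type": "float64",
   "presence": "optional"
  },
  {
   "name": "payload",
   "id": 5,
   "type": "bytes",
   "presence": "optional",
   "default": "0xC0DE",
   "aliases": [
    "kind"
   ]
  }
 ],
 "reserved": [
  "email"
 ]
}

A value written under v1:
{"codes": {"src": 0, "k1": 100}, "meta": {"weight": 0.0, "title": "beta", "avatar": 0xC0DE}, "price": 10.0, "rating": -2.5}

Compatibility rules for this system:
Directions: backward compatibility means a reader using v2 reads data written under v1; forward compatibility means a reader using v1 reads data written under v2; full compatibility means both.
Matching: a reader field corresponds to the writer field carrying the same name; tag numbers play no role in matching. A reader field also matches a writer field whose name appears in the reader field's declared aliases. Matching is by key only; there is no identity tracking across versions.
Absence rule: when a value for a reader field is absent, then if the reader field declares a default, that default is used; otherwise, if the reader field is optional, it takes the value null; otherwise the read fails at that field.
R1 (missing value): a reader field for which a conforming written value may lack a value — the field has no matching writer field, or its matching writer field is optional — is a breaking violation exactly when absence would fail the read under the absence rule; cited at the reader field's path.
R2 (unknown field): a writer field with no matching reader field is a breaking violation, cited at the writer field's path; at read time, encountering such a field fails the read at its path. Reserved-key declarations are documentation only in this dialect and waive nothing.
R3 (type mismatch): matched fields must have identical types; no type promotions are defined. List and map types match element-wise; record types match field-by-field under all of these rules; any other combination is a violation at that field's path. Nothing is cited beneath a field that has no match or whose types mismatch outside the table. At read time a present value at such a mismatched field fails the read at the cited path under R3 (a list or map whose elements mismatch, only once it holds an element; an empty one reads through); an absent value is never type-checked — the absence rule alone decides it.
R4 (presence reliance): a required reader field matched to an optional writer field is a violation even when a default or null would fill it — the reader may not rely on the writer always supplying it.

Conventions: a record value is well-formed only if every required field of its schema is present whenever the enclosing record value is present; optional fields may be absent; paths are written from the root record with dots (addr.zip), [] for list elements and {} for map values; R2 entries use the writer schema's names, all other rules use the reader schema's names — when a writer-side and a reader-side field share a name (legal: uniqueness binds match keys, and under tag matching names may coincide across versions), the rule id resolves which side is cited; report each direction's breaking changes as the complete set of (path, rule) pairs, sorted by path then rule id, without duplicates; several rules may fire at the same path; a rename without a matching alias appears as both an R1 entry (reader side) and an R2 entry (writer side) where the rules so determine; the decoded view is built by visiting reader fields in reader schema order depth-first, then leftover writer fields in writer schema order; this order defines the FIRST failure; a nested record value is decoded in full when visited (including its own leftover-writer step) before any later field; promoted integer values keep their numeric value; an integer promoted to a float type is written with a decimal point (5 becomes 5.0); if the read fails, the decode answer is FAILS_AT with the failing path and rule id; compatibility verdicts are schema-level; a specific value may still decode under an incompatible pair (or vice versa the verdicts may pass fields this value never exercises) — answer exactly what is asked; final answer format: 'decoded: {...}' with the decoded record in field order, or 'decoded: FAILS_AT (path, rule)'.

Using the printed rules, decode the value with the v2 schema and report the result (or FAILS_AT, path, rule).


in User below, arrows point writer -> reader
migrating the User value to v2:
  codes := {"src": 0, "k1": 100}
  meta.rating := 0.0 (from writer weight)
  meta.retries := null (absent, optional -> null)
  meta.title := "beta"
  meta.avatar := 0xC0DE
  price := 10.0
  rating := -2.5
  payload := 0xC0DE (absent -> default)
  => decoded: {"codes": {"src": 0, "k1": 100}, "meta": {"rating": 0.0, "retries": null, "title": "beta", "avatar": 0xC0DE}, "price": 10.0, "rating": -2.5, "payload": 0xC0DE}
ruling out the remaining User differences:
  field retries in record Meta: type int64 changed to float64 -> schema-level compatibility only; this User value's decode is unchanged
  field price in record User: required changed to optional -> schema-level compatibility only; this User value's decode is unchanged

decoded: {"codes": {"src": 0, "k1": 100}, "meta": {"rating": 0.0, "retries": null, "title": "beta", "avatar": 0xC0DE}, "price": 10.0, "rating": -2.5, "payload": 0xC0DE}
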